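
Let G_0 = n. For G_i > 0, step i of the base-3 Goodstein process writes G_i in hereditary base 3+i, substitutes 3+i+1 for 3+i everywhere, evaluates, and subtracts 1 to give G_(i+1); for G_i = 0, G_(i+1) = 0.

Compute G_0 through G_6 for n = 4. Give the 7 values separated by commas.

4, 4, 4, 3, 2, 1, 0

G_0 = 4. HB_3(4) = 3 + 1. Bump = 5. G_1 = 4.
G_1 = 4. HB_4(4) = 4. Bump = 5. G_2 = 4.
G_2 = 4. HB_5(4) = 4. Bump = 4. G_3 = 3.
G_3 = 3. HB_6(3) = 3. Bump = 3. G_4 = 2.
G_4 = 2. HB_7(2) = 2. Bump = 2. G_5 = 1.
G_5 = 1. HB_8(1) = 1. Bump = 1. G_6 = 0.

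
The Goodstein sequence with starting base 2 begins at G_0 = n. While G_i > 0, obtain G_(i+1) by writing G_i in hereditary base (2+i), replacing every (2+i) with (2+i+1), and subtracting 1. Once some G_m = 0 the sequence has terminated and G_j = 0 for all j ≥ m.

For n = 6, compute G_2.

(0) 6|_2 = 2^2 + 2 ↦ 3^3 + 3|_3 = 30 ⇒ 29
(1) 29|_3 = 3^3 + 2 ↦ 4^4 + 2|_4 = 258 ⇒ 257
(2) 257|_4 = 4^4 + 1 ↦ 5^5 + 1|_5 = 3126 ⇒ 3125

257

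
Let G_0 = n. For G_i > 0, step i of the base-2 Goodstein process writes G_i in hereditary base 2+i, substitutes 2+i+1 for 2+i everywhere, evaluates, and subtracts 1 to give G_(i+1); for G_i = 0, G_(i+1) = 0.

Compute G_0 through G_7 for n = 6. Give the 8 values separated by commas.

6, 29, 257, 3125, 46655, 98039, 187243, 332147

[0] 6 ≡ 2^2 + 2 (base 2). Lift 3: 30. −1: 29.
[1] 29 ≡ 3^3 + 2 (base 3). Lift 4: 258. −1: 257.
[2] 257 ≡ 4^4 + 1 (base 4). Lift 5: 3126. −1: 3125.
[3] 3125 ≡ 5^5 (base 5). Lift 6: 46656. −1: 46655.
[4] 46655 ≡ 5·6^5 + 5·6^4 + 5·6^3 + 5·6^2 + 5·6 + 5 (base 6). Lift 7: 98040. −1: 98039.
[5] 98039 ≡ 5·7^5 + 5·7^4 + 5·7^3 + 5·7^2 + 5·7 + 4 (base 7). Lift 8: 187244. −1: 187243.
[6] 187243 ≡ 5·8^5 + 5·8^4 + 5·8^3 + 5·8^2 + 5·8 + 3 (base 8). Lift 9: 332148. −1: 332147.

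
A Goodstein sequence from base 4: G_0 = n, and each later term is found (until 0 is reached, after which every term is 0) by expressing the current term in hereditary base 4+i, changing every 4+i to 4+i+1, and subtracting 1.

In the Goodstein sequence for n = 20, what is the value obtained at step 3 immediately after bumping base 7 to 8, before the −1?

66

[0] 20 ≡ 4^2 + 4 (base 4). Lift 5: 30. −1: 29.
[1] 29 ≡ 5^2 + 4 (base 5). Lift 6: 40. −1: 39.
[2] 39 ≡ 6^2 + 3 (base 6). Lift 7: 52. −1: 51.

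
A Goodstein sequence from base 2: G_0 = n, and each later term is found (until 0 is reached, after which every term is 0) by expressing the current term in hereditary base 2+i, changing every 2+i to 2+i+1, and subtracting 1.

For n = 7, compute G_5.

[0] 7 ≡ 2^2 + 2 + 1 (base 2). Lift 3: 31. −1: 30.
[1] 30 ≡ 3^3 + 3 (base 3). Lift 4: 260. −1: 259.
[2] 259 ≡ 4^4 + 3 (base 4). Lift 5: 3128. −1: 3127.
[3] 3127 ≡ 5^5 + 2 (base 5). Lift 6: 46658. −1: 46657.
[4] 46657 ≡ 6^6 + 1 (base 6). Lift 7: 823544. −1: 823543.

823543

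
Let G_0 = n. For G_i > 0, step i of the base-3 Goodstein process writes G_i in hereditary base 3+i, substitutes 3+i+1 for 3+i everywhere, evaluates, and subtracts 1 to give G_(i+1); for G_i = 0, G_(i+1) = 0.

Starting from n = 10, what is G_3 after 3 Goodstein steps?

base 3: 10 = 3^2 + 1; at 4: 4^2 + 1 = 17; next = 16
base 4: 16 = 4^2; at 5: 5^2 = 25; next = 24
base 5: 24 = 4·5 + 4; at 6: 4·6 + 4 = 28; next = 27

27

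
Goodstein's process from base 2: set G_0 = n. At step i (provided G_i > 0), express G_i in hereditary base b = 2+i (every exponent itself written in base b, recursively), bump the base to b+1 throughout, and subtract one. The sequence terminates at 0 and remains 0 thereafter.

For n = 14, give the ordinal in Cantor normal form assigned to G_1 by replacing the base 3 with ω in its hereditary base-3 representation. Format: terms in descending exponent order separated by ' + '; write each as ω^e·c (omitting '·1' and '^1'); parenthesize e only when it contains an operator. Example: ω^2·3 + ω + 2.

ω^(ω + 1) + ω^ω + 2

14 —HB2→ 2^(2 + 1) + 2^2 + 2 —bump→ 3^(3 + 1) + 3^3 + 3 = 111 —(−1)→ 110
110 —HB3→ 3^(3 + 1) + 3^3 + 2 —bump→ 4^(4 + 1) + 4^4 + 2 = 1282 —(−1)→ 1281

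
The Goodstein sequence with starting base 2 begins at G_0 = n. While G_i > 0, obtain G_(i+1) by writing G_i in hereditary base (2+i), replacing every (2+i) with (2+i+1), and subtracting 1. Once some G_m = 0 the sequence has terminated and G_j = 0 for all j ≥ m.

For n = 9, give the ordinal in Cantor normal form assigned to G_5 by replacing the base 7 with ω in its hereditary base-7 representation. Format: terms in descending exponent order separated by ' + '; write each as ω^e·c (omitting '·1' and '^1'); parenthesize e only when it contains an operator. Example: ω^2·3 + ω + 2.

ω^ω·3 + ω^3·3 + ω^2·3 + ω·3

[0] 9 ≡ 2^(2 + 1) + 1 (base 2). Lift 3: 82. −1: 81.
[1] 81 ≡ 3^(3 + 1) (base 3). Lift 4: 1024. −1: 1023.
[2] 1023 ≡ 3·4^4 + 3·4^3 + 3·4^2 + 3·4 + 3 (base 4). Lift 5: 9843. −1: 9842.
[3] 9842 ≡ 3·5^5 + 3·5^3 + 3·5^2 + 3·5 + 2 (base 5). Lift 6: 140744. −1: 140743.
[4] 140743 ≡ 3·6^6 + 3·6^3 + 3·6^2 + 3·6 + 1 (base 6). Lift 7: 2471827. −1: 2471826.
[5] 2471826 ≡ 3·7^7 + 3·7^3 + 3·7^2 + 3·7 (base 7). Lift 8: 50333400. −1: 50333399.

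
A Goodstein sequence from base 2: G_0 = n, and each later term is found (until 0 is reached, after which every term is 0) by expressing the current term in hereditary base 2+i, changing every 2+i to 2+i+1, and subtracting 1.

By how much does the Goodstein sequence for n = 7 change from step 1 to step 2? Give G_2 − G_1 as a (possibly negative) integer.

i=0: 7 = 2^2 + 2 + 1 (b=2); 2→3: 3^3 + 3 + 1 = 31; 31−1 = 30
i=1: 30 = 3^3 + 3 (b=3); 3→4: 4^4 + 4 = 260; 260−1 = 259

229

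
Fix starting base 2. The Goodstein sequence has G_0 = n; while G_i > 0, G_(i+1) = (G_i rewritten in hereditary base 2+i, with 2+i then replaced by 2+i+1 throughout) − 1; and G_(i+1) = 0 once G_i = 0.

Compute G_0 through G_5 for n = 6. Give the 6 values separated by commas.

6, 29, 257, 3125, 46655, 98039

G_0 = 6. HB_2(6) = 2^2 + 2. Bump = 30. G_1 = 29.
G_1 = 29. HB_3(29) = 3^3 + 2. Bump = 258. G_2 = 257.
G_2 = 257. HB_4(257) = 4^4 + 1. Bump = 3126. G_3 = 3125.
G_3 = 3125. HB_5(3125) = 5^5. Bump = 46656. G_4 = 46655.
G_4 = 46655. HB_6(46655) = 5·6^5 + 5·6^4 + 5·6^3 + 5·6^2 + 5·6 + 5. Bump = 98040. G_5 = 98039.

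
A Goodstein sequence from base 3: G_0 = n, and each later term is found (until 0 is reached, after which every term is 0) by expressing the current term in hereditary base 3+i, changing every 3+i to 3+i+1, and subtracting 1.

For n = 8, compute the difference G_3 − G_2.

step 0: 8 = 2·3 + 2; sub 4 for 3: 2·4 + 2; = 10; G_1 = 10−1 = 9
step 1: 9 = 2·4 + 1; sub 5 for 4: 2·5 + 1; = 11; G_2 = 11−1 = 10
step 2: 10 = 2·5; sub 6 for 5: 2·6; = 12; G_3 = 12−1 = 11

1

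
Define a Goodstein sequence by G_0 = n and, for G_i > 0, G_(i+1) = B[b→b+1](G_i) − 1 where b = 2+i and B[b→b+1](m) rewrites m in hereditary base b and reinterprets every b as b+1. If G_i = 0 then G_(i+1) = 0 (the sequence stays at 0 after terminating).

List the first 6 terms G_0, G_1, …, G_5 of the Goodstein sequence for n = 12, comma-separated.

(0) 12|_2 = 2^(2 + 1) + 2^2 ↦ 3^(3 + 1) + 3^3|_3 = 108 ⇒ 107
(1) 107|_3 = 3^(3 + 1) + 2·3^2 + 2·3 + 2 ↦ 4^(4 + 1) + 2·4^2 + 2·4 + 2|_4 = 1066 ⇒ 1065
(2) 1065|_4 = 4^(4 + 1) + 2·4^2 + 2·4 + 1 ↦ 5^(5 + 1) + 2·5^2 + 2·5 + 1|_5 = 15686 ⇒ 15685
(3) 15685|_5 = 5^(5 + 1) + 2·5^2 + 2·5 ↦ 6^(6 + 1) + 2·6^2 + 2·6|_6 = 280020 ⇒ 280019
(4) 280019|_6 = 6^(6 + 1) + 2·6^2 + 6 + 5 ↦ 7^(7 + 1) + 2·7^2 + 7 + 5|_7 = 5764911 ⇒ 5764910

12, 107, 1065, 15685, 280019, 5764910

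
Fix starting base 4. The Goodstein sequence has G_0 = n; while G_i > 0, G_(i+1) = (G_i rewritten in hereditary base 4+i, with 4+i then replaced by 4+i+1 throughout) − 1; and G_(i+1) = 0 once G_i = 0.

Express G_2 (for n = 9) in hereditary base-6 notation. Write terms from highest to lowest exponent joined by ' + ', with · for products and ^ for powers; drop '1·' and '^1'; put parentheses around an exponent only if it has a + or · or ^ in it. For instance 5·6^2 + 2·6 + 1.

base 4: 9 = 2·4 + 1; at 5: 2·5 + 1 = 11; next = 10
base 5: 10 = 2·5; at 6: 2·6 = 12; next = 11

6 + 5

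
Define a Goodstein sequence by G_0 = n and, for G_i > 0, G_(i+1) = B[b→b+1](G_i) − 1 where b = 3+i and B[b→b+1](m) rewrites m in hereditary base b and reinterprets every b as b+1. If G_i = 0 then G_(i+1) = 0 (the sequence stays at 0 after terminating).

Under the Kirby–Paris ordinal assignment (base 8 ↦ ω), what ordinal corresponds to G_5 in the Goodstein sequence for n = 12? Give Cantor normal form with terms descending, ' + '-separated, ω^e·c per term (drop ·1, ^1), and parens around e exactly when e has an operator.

ω·7 + 7

G_0=12  [base 3] 3^2 + 3  →[3↦4]→  4^2 + 4 = 20  −1 ⇒ G_1=19
G_1=19  [base 4] 4^2 + 3  →[4↦5]→  5^2 + 3 = 28  −1 ⇒ G_2=27
G_2=27  [base 5] 5^2 + 2  →[5↦6]→  6^2 + 2 = 38  −1 ⇒ G_3=37
G_3=37  [base 6] 6^2 + 1  →[6↦7]→  7^2 + 1 = 50  −1 ⇒ G_4=49
G_4=49  [base 7] 7^2  →[7↦8]→  8^2 = 64  −1 ⇒ G_5=63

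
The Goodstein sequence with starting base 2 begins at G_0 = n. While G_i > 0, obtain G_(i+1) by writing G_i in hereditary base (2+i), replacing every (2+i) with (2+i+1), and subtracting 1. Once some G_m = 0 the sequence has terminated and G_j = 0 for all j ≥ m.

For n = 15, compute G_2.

1283

i=0: 15 = 2^(2 + 1) + 2^2 + 2 + 1 (b=2); 2→3: 3^(3 + 1) + 3^3 + 3 + 1 = 112; 112−1 = 111
i=1: 111 = 3^(3 + 1) + 3^3 + 3 (b=3); 3→4: 4^(4 + 1) + 4^4 + 4 = 1284; 1284−1 = 1283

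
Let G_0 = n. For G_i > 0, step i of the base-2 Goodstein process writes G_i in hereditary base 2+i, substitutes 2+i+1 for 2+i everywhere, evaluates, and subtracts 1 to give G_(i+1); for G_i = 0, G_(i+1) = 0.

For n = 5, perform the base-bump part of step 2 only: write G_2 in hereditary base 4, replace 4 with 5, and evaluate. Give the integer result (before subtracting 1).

468

G_0=5  [base 2] 2^2 + 1  →[2↦3]→  3^3 + 1 = 28  −1 ⇒ G_1=27
G_1=27  [base 3] 3^3  →[3↦4]→  4^4 = 256  −1 ⇒ G_2=255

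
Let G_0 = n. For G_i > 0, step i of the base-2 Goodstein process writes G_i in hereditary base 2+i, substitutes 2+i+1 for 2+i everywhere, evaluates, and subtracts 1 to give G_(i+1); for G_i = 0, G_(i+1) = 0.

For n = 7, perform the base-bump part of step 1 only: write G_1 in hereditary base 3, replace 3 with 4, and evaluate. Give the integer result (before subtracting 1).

i=0: 7 = 2^2 + 2 + 1 (b=2); 2→3: 3^3 + 3 + 1 = 31; 31−1 = 30
i=1: 30 = 3^3 + 3 (b=3); 3→4: 4^4 + 4 = 260; 260−1 = 259

260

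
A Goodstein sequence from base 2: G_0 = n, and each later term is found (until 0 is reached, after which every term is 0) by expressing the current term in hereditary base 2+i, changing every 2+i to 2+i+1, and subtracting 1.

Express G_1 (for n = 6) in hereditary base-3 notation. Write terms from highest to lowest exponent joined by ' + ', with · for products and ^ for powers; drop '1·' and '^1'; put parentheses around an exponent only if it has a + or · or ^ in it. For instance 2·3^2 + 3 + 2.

G_0 = 6. HB_2(6) = 2^2 + 2. Bump = 30. G_1 = 29.
G_1 = 29. HB_3(29) = 3^3 + 2. Bump = 258. G_2 = 257.

3^3 + 2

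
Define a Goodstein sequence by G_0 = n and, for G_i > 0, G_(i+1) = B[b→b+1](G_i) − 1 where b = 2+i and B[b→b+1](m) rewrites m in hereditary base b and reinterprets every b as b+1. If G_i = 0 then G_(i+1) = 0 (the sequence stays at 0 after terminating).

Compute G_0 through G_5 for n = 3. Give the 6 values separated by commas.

3, 3, 3, 2, 1, 0

G_0 = 3. HB_2(3) = 2 + 1. Bump = 4. G_1 = 3.
G_1 = 3. HB_3(3) = 3. Bump = 4. G_2 = 3.
G_2 = 3. HB_4(3) = 3. Bump = 3. G_3 = 2.
G_3 = 2. HB_5(2) = 2. Bump = 2. G_4 = 1.
G_4 = 1. HB_6(1) = 1. Bump = 1. G_5 = 0.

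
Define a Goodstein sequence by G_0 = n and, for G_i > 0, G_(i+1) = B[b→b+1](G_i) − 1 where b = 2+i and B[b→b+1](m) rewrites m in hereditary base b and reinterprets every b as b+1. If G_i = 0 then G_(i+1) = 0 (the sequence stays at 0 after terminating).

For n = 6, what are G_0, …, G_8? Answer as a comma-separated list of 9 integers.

6, 29, 257, 3125, 46655, 98039, 187243, 332147, 555551

G_0 = 6. HB_2(6) = 2^2 + 2. Bump = 30. G_1 = 29.
G_1 = 29. HB_3(29) = 3^3 + 2. Bump = 258. G_2 = 257.
G_2 = 257. HB_4(257) = 4^4 + 1. Bump = 3126. G_3 = 3125.
G_3 = 3125. HB_5(3125) = 5^5. Bump = 46656. G_4 = 46655.
G_4 = 46655. HB_6(46655) = 5·6^5 + 5·6^4 + 5·6^3 + 5·6^2 + 5·6 + 5. Bump = 98040. G_5 = 98039.
G_5 = 98039. HB_7(98039) = 5·7^5 + 5·7^4 + 5·7^3 + 5·7^2 + 5·7 + 4. Bump = 187244. G_6 = 187243.
G_6 = 187243. HB_8(187243) = 5·8^5 + 5·8^4 + 5·8^3 + 5·8^2 + 5·8 + 3. Bump = 332148. G_7 = 332147.
G_7 = 332147. HB_9(332147) = 5·9^5 + 5·9^4 + 5·9^3 + 5·9^2 + 5·9 + 2. Bump = 555552. G_8 = 555551.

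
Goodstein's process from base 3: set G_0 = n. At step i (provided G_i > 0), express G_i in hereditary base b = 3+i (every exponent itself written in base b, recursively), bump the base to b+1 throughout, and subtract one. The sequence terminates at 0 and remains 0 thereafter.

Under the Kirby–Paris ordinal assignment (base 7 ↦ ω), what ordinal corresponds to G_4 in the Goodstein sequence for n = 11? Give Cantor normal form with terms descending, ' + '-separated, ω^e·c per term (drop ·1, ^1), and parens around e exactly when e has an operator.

ω·5 + 4

G_0=11  [base 3] 3^2 + 2  →[3↦4]→  4^2 + 2 = 18  −1 ⇒ G_1=17
G_1=17  [base 4] 4^2 + 1  →[4↦5]→  5^2 + 1 = 26  −1 ⇒ G_2=25
G_2=25  [base 5] 5^2  →[5↦6]→  6^2 = 36  −1 ⇒ G_3=35
G_3=35  [base 6] 5·6 + 5  →[6↦7]→  5·7 + 5 = 40  −1 ⇒ G_4=39
G_4=39  [base 7] 5·7 + 4  →[7↦8]→  5·8 + 4 = 44  −1 ⇒ G_5=43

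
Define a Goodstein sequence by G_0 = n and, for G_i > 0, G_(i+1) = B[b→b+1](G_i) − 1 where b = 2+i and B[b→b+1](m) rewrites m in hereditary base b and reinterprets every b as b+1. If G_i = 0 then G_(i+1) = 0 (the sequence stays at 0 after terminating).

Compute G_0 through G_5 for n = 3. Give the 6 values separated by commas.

3, 3, 3, 2, 1, 0

[0] 3 ≡ 2 + 1 (base 2). Lift 3: 4. −1: 3.
[1] 3 ≡ 3 (base 3). Lift 4: 4. −1: 3.
[2] 3 ≡ 3 (base 4). Lift 5: 3. −1: 2.
[3] 2 ≡ 2 (base 5). Lift 6: 2. −1: 1.
[4] 1 ≡ 1 (base 6). Lift 7: 1. −1: 0.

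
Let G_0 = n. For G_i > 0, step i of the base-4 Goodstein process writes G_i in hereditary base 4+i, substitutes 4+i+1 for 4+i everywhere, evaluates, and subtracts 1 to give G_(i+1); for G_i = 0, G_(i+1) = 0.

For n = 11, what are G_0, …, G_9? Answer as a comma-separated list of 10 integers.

11, 12, 13, 14, 15, 15, 15, 15, 15, 15

base 4: 11 = 2·4 + 3; at 5: 2·5 + 3 = 13; next = 12
base 5: 12 = 2·5 + 2; at 6: 2·6 + 2 = 14; next = 13
base 6: 13 = 2·6 + 1; at 7: 2·7 + 1 = 15; next = 14
base 7: 14 = 2·7; at 8: 2·8 = 16; next = 15
base 8: 15 = 8 + 7; at 9: 9 + 7 = 16; next = 15
base 9: 15 = 9 + 6; at 10: 10 + 6 = 16; next = 15
base 10: 15 = 10 + 5; at 11: 11 + 5 = 16; next = 15
base 11: 15 = 11 + 4; at 12: 12 + 4 = 16; next = 15
base 12: 15 = 12 + 3; at 13: 13 + 3 = 16; next = 15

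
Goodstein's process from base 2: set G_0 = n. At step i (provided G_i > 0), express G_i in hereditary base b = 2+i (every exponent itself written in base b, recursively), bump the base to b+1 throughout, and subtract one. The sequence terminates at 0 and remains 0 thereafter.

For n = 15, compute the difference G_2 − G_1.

step 0: 15 = 2^(2 + 1) + 2^2 + 2 + 1; sub 3 for 2: 3^(3 + 1) + 3^3 + 3 + 1; = 112; G_1 = 112−1 = 111
step 1: 111 = 3^(3 + 1) + 3^3 + 3; sub 4 for 3: 4^(4 + 1) + 4^4 + 4; = 1284; G_2 = 1284−1 = 1283

1172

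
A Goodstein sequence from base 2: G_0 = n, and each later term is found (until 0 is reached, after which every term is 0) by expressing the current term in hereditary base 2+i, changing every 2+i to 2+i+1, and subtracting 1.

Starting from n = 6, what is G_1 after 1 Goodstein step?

base 2: 6 = 2^2 + 2; at 3: 3^3 + 3 = 30; next = 29
base 3: 29 = 3^3 + 2; at 4: 4^4 + 2 = 258; next = 257

29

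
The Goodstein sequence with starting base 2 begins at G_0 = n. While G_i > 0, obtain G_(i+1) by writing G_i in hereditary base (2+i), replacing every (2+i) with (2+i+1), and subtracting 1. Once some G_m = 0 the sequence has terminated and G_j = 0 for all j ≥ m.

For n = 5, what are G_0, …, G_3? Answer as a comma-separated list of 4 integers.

5, 27, 255, 467

base 2: 5 = 2^2 + 1; at 3: 3^3 + 1 = 28; next = 27
base 3: 27 = 3^3; at 4: 4^4 = 256; next = 255
base 4: 255 = 3·4^3 + 3·4^2 + 3·4 + 3; at 5: 3·5^3 + 3·5^2 + 3·5 + 3 = 468; next = 467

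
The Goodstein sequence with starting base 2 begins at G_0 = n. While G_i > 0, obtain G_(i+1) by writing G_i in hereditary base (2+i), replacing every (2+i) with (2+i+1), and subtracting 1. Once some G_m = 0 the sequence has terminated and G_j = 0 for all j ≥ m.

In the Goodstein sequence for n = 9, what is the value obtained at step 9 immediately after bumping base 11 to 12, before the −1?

i=0: 9 = 2^(2 + 1) + 1 (b=2); 2→3: 3^(3 + 1) + 1 = 82; 82−1 = 81
i=1: 81 = 3^(3 + 1) (b=3); 3→4: 4^(4 + 1) = 1024; 1024−1 = 1023
i=2: 1023 = 3·4^4 + 3·4^3 + 3·4^2 + 3·4 + 3 (b=4); 4→5: 3·5^5 + 3·5^3 + 3·5^2 + 3·5 + 3 = 9843; 9843−1 = 9842
i=3: 9842 = 3·5^5 + 3·5^3 + 3·5^2 + 3·5 + 2 (b=5); 5→6: 3·6^6 + 3·6^3 + 3·6^2 + 3·6 + 2 = 140744; 140744−1 = 140743
i=4: 140743 = 3·6^6 + 3·6^3 + 3·6^2 + 3·6 + 1 (b=6); 6→7: 3·7^7 + 3·7^3 + 3·7^2 + 3·7 + 1 = 2471827; 2471827−1 = 2471826
i=5: 2471826 = 3·7^7 + 3·7^3 + 3·7^2 + 3·7 (b=7); 7→8: 3·8^8 + 3·8^3 + 3·8^2 + 3·8 = 50333400; 50333400−1 = 50333399
i=6: 50333399 = 3·8^8 + 3·8^3 + 3·8^2 + 2·8 + 7 (b=8); 8→9: 3·9^9 + 3·9^3 + 3·9^2 + 2·9 + 7 = 1162263922; 1162263922−1 = 1162263921
i=7: 1162263921 = 3·9^9 + 3·9^3 + 3·9^2 + 2·9 + 6 (b=9); 9→10: 3·10^10 + 3·10^3 + 3·10^2 + 2·10 + 6 = 30000003326; 30000003326−1 = 30000003325
i=8: 30000003325 = 3·10^10 + 3·10^3 + 3·10^2 + 2·10 + 5 (b=10); 10→11: 3·11^11 + 3·11^3 + 3·11^2 + 2·11 + 5 = 855935016216; 855935016216−1 = 855935016215

26748301350412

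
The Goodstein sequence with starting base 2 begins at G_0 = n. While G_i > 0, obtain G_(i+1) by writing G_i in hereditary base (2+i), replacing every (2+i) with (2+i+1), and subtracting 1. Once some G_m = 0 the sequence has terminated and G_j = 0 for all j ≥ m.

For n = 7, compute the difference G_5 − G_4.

[0] 7 ≡ 2^2 + 2 + 1 (base 2). Lift 3: 31. −1: 30.
[1] 30 ≡ 3^3 + 3 (base 3). Lift 4: 260. −1: 259.
[2] 259 ≡ 4^4 + 3 (base 4). Lift 5: 3128. −1: 3127.
[3] 3127 ≡ 5^5 + 2 (base 5). Lift 6: 46658. −1: 46657.
[4] 46657 ≡ 6^6 + 1 (base 6). Lift 7: 823544. −1: 823543.

776886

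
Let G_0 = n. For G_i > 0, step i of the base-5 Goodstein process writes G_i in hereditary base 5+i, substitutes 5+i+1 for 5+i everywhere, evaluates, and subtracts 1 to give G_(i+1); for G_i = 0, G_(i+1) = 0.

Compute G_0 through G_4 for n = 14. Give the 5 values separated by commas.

base 5: 14 = 2·5 + 4; at 6: 2·6 + 4 = 16; next = 15
base 6: 15 = 2·6 + 3; at 7: 2·7 + 3 = 17; next = 16
base 7: 16 = 2·7 + 2; at 8: 2·8 + 2 = 18; next = 17
base 8: 17 = 2·8 + 1; at 9: 2·9 + 1 = 19; next = 18

14, 15, 16, 17, 18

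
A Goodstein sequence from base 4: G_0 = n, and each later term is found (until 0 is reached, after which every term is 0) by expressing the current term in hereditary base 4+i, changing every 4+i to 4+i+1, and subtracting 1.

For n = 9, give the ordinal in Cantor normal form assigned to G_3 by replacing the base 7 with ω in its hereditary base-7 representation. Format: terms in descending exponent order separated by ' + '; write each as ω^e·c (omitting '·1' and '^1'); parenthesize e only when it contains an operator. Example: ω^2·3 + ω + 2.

ω + 4

(0) 9|_4 = 2·4 + 1 ↦ 2·5 + 1|_5 = 11 ⇒ 10
(1) 10|_5 = 2·5 ↦ 2·6|_6 = 12 ⇒ 11
(2) 11|_6 = 6 + 5 ↦ 7 + 5|_7 = 12 ⇒ 11
(3) 11|_7 = 7 + 4 ↦ 8 + 4|_8 = 12 ⇒ 11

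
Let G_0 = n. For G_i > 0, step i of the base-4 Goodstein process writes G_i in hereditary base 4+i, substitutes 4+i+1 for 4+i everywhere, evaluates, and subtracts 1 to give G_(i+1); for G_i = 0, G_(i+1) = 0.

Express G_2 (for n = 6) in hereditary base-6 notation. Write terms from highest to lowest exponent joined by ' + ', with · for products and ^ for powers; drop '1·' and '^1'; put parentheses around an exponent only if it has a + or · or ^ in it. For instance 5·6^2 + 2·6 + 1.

6

G_0 = 6. HB_4(6) = 4 + 2. Bump = 7. G_1 = 6.
G_1 = 6. HB_5(6) = 5 + 1. Bump = 7. G_2 = 6.
G_2 = 6. HB_6(6) = 6. Bump = 7. G_3 = 6.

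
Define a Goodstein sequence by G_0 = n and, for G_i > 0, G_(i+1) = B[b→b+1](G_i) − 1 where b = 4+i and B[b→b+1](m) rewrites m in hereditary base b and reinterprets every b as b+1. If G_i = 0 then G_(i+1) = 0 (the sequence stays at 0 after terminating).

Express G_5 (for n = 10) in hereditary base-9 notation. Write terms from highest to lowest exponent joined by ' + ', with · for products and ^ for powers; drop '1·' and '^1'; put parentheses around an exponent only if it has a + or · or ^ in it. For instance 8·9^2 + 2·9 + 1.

9 + 4

G_0=10  [base 4] 2·4 + 2  →[4↦5]→  2·5 + 2 = 12  −1 ⇒ G_1=11
G_1=11  [base 5] 2·5 + 1  →[5↦6]→  2·6 + 1 = 13  −1 ⇒ G_2=12
G_2=12  [base 6] 2·6  →[6↦7]→  2·7 = 14  −1 ⇒ G_3=13
G_3=13  [base 7] 7 + 6  →[7↦8]→  8 + 6 = 14  −1 ⇒ G_4=13
G_4=13  [base 8] 8 + 5  →[8↦9]→  9 + 5 = 14  −1 ⇒ G_5=13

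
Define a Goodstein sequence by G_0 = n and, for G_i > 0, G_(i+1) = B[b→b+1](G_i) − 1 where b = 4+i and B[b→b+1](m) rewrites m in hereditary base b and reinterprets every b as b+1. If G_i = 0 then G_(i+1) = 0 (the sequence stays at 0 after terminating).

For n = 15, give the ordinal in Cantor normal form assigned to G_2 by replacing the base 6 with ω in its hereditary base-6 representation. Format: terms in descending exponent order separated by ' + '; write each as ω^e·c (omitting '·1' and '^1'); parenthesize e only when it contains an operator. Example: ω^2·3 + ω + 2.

ω·3 + 1

[0] 15 ≡ 3·4 + 3 (base 4). Lift 5: 18. −1: 17.
[1] 17 ≡ 3·5 + 2 (base 5). Lift 6: 20. −1: 19.
[2] 19 ≡ 3·6 + 1 (base 6). Lift 7: 22. −1: 21.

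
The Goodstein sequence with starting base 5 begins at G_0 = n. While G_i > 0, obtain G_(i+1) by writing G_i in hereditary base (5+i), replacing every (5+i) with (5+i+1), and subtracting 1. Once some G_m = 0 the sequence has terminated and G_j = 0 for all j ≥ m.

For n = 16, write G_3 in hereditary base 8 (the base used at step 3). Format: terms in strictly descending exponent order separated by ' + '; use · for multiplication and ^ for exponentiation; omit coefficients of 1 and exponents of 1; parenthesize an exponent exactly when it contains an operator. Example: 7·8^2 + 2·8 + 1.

2·8 + 5

step 0: 16 = 3·5 + 1; sub 6 for 5: 3·6 + 1; = 19; G_1 = 19−1 = 18
step 1: 18 = 3·6; sub 7 for 6: 3·7; = 21; G_2 = 21−1 = 20
step 2: 20 = 2·7 + 6; sub 8 for 7: 2·8 + 6; = 22; G_3 = 22−1 = 21
step 3: 21 = 2·8 + 5; sub 9 for 8: 2·9 + 5; = 23; G_4 = 23−1 = 22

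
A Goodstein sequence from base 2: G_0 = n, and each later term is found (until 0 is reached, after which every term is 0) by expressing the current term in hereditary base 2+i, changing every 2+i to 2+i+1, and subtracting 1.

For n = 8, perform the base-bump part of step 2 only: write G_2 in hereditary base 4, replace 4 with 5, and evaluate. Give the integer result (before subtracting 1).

step 0: 8 = 2^(2 + 1); sub 3 for 2: 3^(3 + 1); = 81; G_1 = 81−1 = 80
step 1: 80 = 2·3^3 + 2·3^2 + 2·3 + 2; sub 4 for 3: 2·4^4 + 2·4^2 + 2·4 + 2; = 554; G_2 = 554−1 = 553

6311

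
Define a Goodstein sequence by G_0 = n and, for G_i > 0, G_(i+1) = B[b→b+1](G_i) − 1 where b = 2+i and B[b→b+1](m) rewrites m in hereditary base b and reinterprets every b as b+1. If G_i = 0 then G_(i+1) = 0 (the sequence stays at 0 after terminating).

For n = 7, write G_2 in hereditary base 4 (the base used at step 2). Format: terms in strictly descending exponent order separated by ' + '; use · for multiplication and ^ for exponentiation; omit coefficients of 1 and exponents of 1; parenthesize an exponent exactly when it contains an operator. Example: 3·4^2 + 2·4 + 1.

base 2: 7 = 2^2 + 2 + 1; at 3: 3^3 + 3 + 1 = 31; next = 30
base 3: 30 = 3^3 + 3; at 4: 4^4 + 4 = 260; next = 259
base 4: 259 = 4^4 + 3; at 5: 5^5 + 3 = 3128; next = 3127

4^4 + 3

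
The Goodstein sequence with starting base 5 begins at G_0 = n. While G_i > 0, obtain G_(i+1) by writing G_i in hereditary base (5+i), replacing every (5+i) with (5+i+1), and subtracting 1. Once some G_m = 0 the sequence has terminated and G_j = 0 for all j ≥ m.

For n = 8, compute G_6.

6

base 5: 8 = 5 + 3; at 6: 6 + 3 = 9; next = 8
base 6: 8 = 6 + 2; at 7: 7 + 2 = 9; next = 8
base 7: 8 = 7 + 1; at 8: 8 + 1 = 9; next = 8
base 8: 8 = 8; at 9: 9 = 9; next = 8
base 9: 8 = 8; at 10: 8 = 8; next = 7
base 10: 7 = 7; at 11: 7 = 7; next = 6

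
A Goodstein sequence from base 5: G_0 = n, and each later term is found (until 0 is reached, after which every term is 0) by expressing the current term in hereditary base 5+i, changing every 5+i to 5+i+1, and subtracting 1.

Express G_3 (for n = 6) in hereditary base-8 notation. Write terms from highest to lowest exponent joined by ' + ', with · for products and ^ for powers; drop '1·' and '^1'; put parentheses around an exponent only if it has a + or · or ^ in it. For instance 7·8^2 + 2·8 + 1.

G_0=6  [base 5] 5 + 1  →[5↦6]→  6 + 1 = 7  −1 ⇒ G_1=6
G_1=6  [base 6] 6  →[6↦7]→  7 = 7  −1 ⇒ G_2=6
G_2=6  [base 7] 6  →[7↦8]→  6 = 6  −1 ⇒ G_3=5

5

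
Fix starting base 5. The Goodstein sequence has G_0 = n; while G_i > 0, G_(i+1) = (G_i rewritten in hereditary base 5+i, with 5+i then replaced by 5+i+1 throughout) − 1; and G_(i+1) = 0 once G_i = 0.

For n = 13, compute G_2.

[0] 13 ≡ 2·5 + 3 (base 5). Lift 6: 15. −1: 14.
[1] 14 ≡ 2·6 + 2 (base 6). Lift 7: 16. −1: 15.
[2] 15 ≡ 2·7 + 1 (base 7). Lift 8: 17. −1: 16.

15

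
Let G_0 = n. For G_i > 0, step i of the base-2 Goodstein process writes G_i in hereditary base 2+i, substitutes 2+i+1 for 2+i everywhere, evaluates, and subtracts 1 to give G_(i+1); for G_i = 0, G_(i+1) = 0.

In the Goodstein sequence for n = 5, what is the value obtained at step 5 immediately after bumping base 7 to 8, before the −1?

5 —HB2→ 2^2 + 1 —bump→ 3^3 + 1 = 28 —(−1)→ 27
27 —HB3→ 3^3 —bump→ 4^4 = 256 —(−1)→ 255
255 —HB4→ 3·4^3 + 3·4^2 + 3·4 + 3 —bump→ 3·5^3 + 3·5^2 + 3·5 + 3 = 468 —(−1)→ 467
467 —HB5→ 3·5^3 + 3·5^2 + 3·5 + 2 —bump→ 3·6^3 + 3·6^2 + 3·6 + 2 = 776 —(−1)→ 775
775 —HB6→ 3·6^3 + 3·6^2 + 3·6 + 1 —bump→ 3·7^3 + 3·7^2 + 3·7 + 1 = 1198 —(−1)→ 1197

1752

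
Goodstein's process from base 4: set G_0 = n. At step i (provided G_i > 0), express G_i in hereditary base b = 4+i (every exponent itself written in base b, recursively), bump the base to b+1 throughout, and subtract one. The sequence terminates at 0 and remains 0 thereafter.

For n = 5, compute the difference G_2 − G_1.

0

i=0: 5 = 4 + 1 (b=4); 4→5: 5 + 1 = 6; 6−1 = 5
i=1: 5 = 5 (b=5); 5→6: 6 = 6; 6−1 = 5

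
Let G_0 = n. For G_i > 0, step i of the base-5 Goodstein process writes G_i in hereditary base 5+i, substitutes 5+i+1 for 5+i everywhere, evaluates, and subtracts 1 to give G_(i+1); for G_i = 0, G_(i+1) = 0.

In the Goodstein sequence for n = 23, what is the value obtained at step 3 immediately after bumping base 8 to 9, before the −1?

36

[0] 23 ≡ 4·5 + 3 (base 5). Lift 6: 27. −1: 26.
[1] 26 ≡ 4·6 + 2 (base 6). Lift 7: 30. −1: 29.
[2] 29 ≡ 4·7 + 1 (base 7). Lift 8: 33. −1: 32.
[3] 32 ≡ 4·8 (base 8). Lift 9: 36. −1: 35.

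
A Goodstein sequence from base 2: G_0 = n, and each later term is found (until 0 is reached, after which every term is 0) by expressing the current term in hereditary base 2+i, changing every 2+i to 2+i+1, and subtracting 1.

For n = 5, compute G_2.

G_0=5  [base 2] 2^2 + 1  →[2↦3]→  3^3 + 1 = 28  −1 ⇒ G_1=27
G_1=27  [base 3] 3^3  →[3↦4]→  4^4 = 256  −1 ⇒ G_2=255

255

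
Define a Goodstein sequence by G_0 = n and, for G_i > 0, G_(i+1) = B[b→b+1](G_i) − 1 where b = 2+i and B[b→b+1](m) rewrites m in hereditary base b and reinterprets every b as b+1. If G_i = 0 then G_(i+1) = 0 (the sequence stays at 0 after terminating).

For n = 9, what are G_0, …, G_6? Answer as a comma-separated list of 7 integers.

G_0=9  [base 2] 2^(2 + 1) + 1  →[2↦3]→  3^(3 + 1) + 1 = 82  −1 ⇒ G_1=81
G_1=81  [base 3] 3^(3 + 1)  →[3↦4]→  4^(4 + 1) = 1024  −1 ⇒ G_2=1023
G_2=1023  [base 4] 3·4^4 + 3·4^3 + 3·4^2 + 3·4 + 3  →[4↦5]→  3·5^5 + 3·5^3 + 3·5^2 + 3·5 + 3 = 9843  −1 ⇒ G_3=9842
G_3=9842  [base 5] 3·5^5 + 3·5^3 + 3·5^2 + 3·5 + 2  →[5↦6]→  3·6^6 + 3·6^3 + 3·6^2 + 3·6 + 2 = 140744  −1 ⇒ G_4=140743
G_4=140743  [base 6] 3·6^6 + 3·6^3 + 3·6^2 + 3·6 + 1  →[6↦7]→  3·7^7 + 3·7^3 + 3·7^2 + 3·7 + 1 = 2471827  −1 ⇒ G_5=2471826
G_5=2471826  [base 7] 3·7^7 + 3·7^3 + 3·7^2 + 3·7  →[7↦8]→  3·8^8 + 3·8^3 + 3·8^2 + 3·8 = 50333400  −1 ⇒ G_6=50333399

9, 81, 1023, 9842, 140743, 2471826, 50333399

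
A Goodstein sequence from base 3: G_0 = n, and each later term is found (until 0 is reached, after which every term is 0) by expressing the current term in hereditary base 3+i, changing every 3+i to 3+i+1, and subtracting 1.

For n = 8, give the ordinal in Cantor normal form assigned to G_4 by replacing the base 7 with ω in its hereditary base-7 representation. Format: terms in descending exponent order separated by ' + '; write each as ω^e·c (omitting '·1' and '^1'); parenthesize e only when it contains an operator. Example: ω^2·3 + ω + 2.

G_0=8  [base 3] 2·3 + 2  →[3↦4]→  2·4 + 2 = 10  −1 ⇒ G_1=9
G_1=9  [base 4] 2·4 + 1  →[4↦5]→  2·5 + 1 = 11  −1 ⇒ G_2=10
G_2=10  [base 5] 2·5  →[5↦6]→  2·6 = 12  −1 ⇒ G_3=11
G_3=11  [base 6] 6 + 5  →[6↦7]→  7 + 5 = 12  −1 ⇒ G_4=11

ω + 4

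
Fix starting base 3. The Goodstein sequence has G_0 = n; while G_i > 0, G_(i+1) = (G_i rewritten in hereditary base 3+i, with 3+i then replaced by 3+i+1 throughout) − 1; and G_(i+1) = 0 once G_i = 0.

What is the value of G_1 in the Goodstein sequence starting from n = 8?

9

i=0: 8 = 2·3 + 2 (b=3); 3→4: 2·4 + 2 = 10; 10−1 = 9
i=1: 9 = 2·4 + 1 (b=4); 4→5: 2·5 + 1 = 11; 11−1 = 10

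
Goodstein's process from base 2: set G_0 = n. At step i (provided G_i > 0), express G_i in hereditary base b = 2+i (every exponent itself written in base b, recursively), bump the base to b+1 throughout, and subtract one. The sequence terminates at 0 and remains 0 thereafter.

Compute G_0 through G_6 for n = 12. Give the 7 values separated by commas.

12, 107, 1065, 15685, 280019, 5764910, 134217867

base 2: 12 = 2^(2 + 1) + 2^2; at 3: 3^(3 + 1) + 3^3 = 108; next = 107
base 3: 107 = 3^(3 + 1) + 2·3^2 + 2·3 + 2; at 4: 4^(4 + 1) + 2·4^2 + 2·4 + 2 = 1066; next = 1065
base 4: 1065 = 4^(4 + 1) + 2·4^2 + 2·4 + 1; at 5: 5^(5 + 1) + 2·5^2 + 2·5 + 1 = 15686; next = 15685
base 5: 15685 = 5^(5 + 1) + 2·5^2 + 2·5; at 6: 6^(6 + 1) + 2·6^2 + 2·6 = 280020; next = 280019
base 6: 280019 = 6^(6 + 1) + 2·6^2 + 6 + 5; at 7: 7^(7 + 1) + 2·7^2 + 7 + 5 = 5764911; next = 5764910
base 7: 5764910 = 7^(7 + 1) + 2·7^2 + 7 + 4; at 8: 8^(8 + 1) + 2·8^2 + 8 + 4 = 134217868; next = 134217867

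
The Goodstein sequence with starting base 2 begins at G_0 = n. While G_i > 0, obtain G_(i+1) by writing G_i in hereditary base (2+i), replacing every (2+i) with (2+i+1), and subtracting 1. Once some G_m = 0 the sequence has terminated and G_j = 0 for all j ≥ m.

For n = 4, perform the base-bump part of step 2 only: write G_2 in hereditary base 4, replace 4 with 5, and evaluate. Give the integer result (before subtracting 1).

(0) 4|_2 = 2^2 ↦ 3^3|_3 = 27 ⇒ 26
(1) 26|_3 = 2·3^2 + 2·3 + 2 ↦ 2·4^2 + 2·4 + 2|_4 = 42 ⇒ 41
(2) 41|_4 = 2·4^2 + 2·4 + 1 ↦ 2·5^2 + 2·5 + 1|_5 = 61 ⇒ 60

61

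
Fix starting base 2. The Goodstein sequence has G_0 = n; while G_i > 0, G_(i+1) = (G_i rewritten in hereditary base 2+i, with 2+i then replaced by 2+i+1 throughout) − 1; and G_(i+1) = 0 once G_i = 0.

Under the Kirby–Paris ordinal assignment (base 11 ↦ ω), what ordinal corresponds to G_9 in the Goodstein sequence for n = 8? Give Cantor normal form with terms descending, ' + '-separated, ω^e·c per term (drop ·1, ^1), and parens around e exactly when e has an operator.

(0) 8|_2 = 2^(2 + 1) ↦ 3^(3 + 1)|_3 = 81 ⇒ 80
(1) 80|_3 = 2·3^3 + 2·3^2 + 2·3 + 2 ↦ 2·4^4 + 2·4^2 + 2·4 + 2|_4 = 554 ⇒ 553
(2) 553|_4 = 2·4^4 + 2·4^2 + 2·4 + 1 ↦ 2·5^5 + 2·5^2 + 2·5 + 1|_5 = 6311 ⇒ 6310
(3) 6310|_5 = 2·5^5 + 2·5^2 + 2·5 ↦ 2·6^6 + 2·6^2 + 2·6|_6 = 93396 ⇒ 93395
(4) 93395|_6 = 2·6^6 + 2·6^2 + 6 + 5 ↦ 2·7^7 + 2·7^2 + 7 + 5|_7 = 1647196 ⇒ 1647195
(5) 1647195|_7 = 2·7^7 + 2·7^2 + 7 + 4 ↦ 2·8^8 + 2·8^2 + 8 + 4|_8 = 33554572 ⇒ 33554571
(6) 33554571|_8 = 2·8^8 + 2·8^2 + 8 + 3 ↦ 2·9^9 + 2·9^2 + 9 + 3|_9 = 774841152 ⇒ 774841151
(7) 774841151|_9 = 2·9^9 + 2·9^2 + 9 + 2 ↦ 2·10^10 + 2·10^2 + 10 + 2|_10 = 20000000212 ⇒ 20000000211
(8) 20000000211|_10 = 2·10^10 + 2·10^2 + 10 + 1 ↦ 2·11^11 + 2·11^2 + 11 + 1|_11 = 570623341476 ⇒ 570623341475

ω^ω·2 + ω^2·2 + ω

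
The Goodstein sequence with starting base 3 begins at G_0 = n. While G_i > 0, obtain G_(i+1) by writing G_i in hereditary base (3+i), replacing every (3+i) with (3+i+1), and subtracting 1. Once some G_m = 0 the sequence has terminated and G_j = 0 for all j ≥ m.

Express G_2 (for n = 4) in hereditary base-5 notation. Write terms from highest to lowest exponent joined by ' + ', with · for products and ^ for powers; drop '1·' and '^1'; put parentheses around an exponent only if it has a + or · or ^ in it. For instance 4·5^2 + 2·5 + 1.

(0) 4|_3 = 3 + 1 ↦ 4 + 1|_4 = 5 ⇒ 4
(1) 4|_4 = 4 ↦ 5|_5 = 5 ⇒ 4
(2) 4|_5 = 4 ↦ 4|_6 = 4 ⇒ 3

4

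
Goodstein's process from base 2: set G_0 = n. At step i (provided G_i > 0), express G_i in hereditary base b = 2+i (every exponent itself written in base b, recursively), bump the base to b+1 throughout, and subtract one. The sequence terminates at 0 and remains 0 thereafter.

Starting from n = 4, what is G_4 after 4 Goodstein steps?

(0) 4|_2 = 2^2 ↦ 3^3|_3 = 27 ⇒ 26
(1) 26|_3 = 2·3^2 + 2·3 + 2 ↦ 2·4^2 + 2·4 + 2|_4 = 42 ⇒ 41
(2) 41|_4 = 2·4^2 + 2·4 + 1 ↦ 2·5^2 + 2·5 + 1|_5 = 61 ⇒ 60
(3) 60|_5 = 2·5^2 + 2·5 ↦ 2·6^2 + 2·6|_6 = 84 ⇒ 83

83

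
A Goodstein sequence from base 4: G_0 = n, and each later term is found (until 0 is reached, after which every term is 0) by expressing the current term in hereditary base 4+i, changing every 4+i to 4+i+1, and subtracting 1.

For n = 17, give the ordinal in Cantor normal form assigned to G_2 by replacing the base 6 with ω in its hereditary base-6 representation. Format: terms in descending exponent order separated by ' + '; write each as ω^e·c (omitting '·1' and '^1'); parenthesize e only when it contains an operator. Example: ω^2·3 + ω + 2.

ω·5 + 5

G_0 = 17. HB_4(17) = 4^2 + 1. Bump = 26. G_1 = 25.
G_1 = 25. HB_5(25) = 5^2. Bump = 36. G_2 = 35.
G_2 = 35. HB_6(35) = 5·6 + 5. Bump = 40. G_3 = 39.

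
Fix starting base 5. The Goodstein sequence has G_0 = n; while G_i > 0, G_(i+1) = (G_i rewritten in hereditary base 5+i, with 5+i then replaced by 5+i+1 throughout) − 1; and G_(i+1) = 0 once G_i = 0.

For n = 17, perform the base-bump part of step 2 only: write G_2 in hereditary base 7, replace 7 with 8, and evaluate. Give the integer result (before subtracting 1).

17 —HB5→ 3·5 + 2 —bump→ 3·6 + 2 = 20 —(−1)→ 19
19 —HB6→ 3·6 + 1 —bump→ 3·7 + 1 = 22 —(−1)→ 21
21 —HB7→ 3·7 —bump→ 3·8 = 24 —(−1)→ 23

24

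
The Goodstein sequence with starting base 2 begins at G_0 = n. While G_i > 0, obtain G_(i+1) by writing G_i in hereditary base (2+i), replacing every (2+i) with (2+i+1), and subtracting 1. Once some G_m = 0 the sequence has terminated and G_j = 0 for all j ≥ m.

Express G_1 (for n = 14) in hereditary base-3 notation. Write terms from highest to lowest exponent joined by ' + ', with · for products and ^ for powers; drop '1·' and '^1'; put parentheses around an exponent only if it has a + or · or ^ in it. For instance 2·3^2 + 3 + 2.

step 0: 14 = 2^(2 + 1) + 2^2 + 2; sub 3 for 2: 3^(3 + 1) + 3^3 + 3; = 111; G_1 = 111−1 = 110
step 1: 110 = 3^(3 + 1) + 3^3 + 2; sub 4 for 3: 4^(4 + 1) + 4^4 + 2; = 1282; G_2 = 1282−1 = 1281

3^(3 + 1) + 3^3 + 2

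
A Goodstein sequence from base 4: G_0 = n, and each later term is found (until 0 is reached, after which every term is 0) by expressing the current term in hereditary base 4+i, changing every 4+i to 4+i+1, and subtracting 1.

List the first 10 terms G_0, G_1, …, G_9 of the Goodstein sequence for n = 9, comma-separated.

9, 10, 11, 11, 11, 11, 11, 11, 11, 10

[0] 9 ≡ 2·4 + 1 (base 4). Lift 5: 11. −1: 10.
[1] 10 ≡ 2·5 (base 5). Lift 6: 12. −1: 11.
[2] 11 ≡ 6 + 5 (base 6). Lift 7: 12. −1: 11.
[3] 11 ≡ 7 + 4 (base 7). Lift 8: 12. −1: 11.
[4] 11 ≡ 8 + 3 (base 8). Lift 9: 12. −1: 11.
[5] 11 ≡ 9 + 2 (base 9). Lift 10: 12. −1: 11.
[6] 11 ≡ 10 + 1 (base 10). Lift 11: 12. −1: 11.
[7] 11 ≡ 11 (base 11). Lift 12: 12. −1: 11.
[8] 11 ≡ 11 (base 12). Lift 13: 11. −1: 10.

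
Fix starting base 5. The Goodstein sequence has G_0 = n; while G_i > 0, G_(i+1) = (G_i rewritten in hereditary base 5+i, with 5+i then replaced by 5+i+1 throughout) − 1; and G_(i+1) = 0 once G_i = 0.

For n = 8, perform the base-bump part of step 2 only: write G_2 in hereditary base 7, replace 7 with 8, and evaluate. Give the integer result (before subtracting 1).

G_0 = 8. HB_5(8) = 5 + 3. Bump = 9. G_1 = 8.
G_1 = 8. HB_6(8) = 6 + 2. Bump = 9. G_2 = 8.
G_2 = 8. HB_7(8) = 7 + 1. Bump = 9. G_3 = 8.

9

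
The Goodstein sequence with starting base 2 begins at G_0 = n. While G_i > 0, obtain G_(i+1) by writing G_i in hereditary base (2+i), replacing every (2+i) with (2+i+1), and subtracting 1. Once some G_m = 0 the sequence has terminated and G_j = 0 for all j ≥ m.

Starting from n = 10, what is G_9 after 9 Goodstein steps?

step 0: 10 = 2^(2 + 1) + 2; sub 3 for 2: 3^(3 + 1) + 3; = 84; G_1 = 84−1 = 83
step 1: 83 = 3^(3 + 1) + 2; sub 4 for 3: 4^(4 + 1) + 2; = 1026; G_2 = 1026−1 = 1025
step 2: 1025 = 4^(4 + 1) + 1; sub 5 for 4: 5^(5 + 1) + 1; = 15626; G_3 = 15626−1 = 15625
step 3: 15625 = 5^(5 + 1); sub 6 for 5: 6^(6 + 1); = 279936; G_4 = 279936−1 = 279935
step 4: 279935 = 5·6^6 + 5·6^5 + 5·6^4 + 5·6^3 + 5·6^2 + 5·6 + 5; sub 7 for 6: 5·7^7 + 5·7^5 + 5·7^4 + 5·7^3 + 5·7^2 + 5·7 + 5; = 4215755; G_5 = 4215755−1 = 4215754
step 5: 4215754 = 5·7^7 + 5·7^5 + 5·7^4 + 5·7^3 + 5·7^2 + 5·7 + 4; sub 8 for 7: 5·8^8 + 5·8^5 + 5·8^4 + 5·8^3 + 5·8^2 + 5·8 + 4; = 84073324; G_6 = 84073324−1 = 84073323
step 6: 84073323 = 5·8^8 + 5·8^5 + 5·8^4 + 5·8^3 + 5·8^2 + 5·8 + 3; sub 9 for 8: 5·9^9 + 5·9^5 + 5·9^4 + 5·9^3 + 5·9^2 + 5·9 + 3; = 1937434593; G_7 = 1937434593−1 = 1937434592
step 7: 1937434592 = 5·9^9 + 5·9^5 + 5·9^4 + 5·9^3 + 5·9^2 + 5·9 + 2; sub 10 for 9: 5·10^10 + 5·10^5 + 5·10^4 + 5·10^3 + 5·10^2 + 5·10 + 2; = 50000555552; G_8 = 50000555552−1 = 50000555551
step 8: 50000555551 = 5·10^10 + 5·10^5 + 5·10^4 + 5·10^3 + 5·10^2 + 5·10 + 1; sub 11 for 10: 5·11^11 + 5·11^5 + 5·11^4 + 5·11^3 + 5·11^2 + 5·11 + 1; = 1426559238831; G_9 = 1426559238831−1 = 1426559238830

1426559238830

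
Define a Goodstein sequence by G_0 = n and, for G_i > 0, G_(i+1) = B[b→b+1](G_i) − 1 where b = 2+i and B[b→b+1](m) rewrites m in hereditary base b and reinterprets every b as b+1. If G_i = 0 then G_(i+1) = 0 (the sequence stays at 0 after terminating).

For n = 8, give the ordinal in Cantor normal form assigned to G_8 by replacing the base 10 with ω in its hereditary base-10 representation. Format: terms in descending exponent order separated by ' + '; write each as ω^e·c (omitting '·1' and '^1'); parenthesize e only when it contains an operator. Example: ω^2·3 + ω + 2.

ω^ω·2 + ω^2·2 + ω + 1

(0) 8|_2 = 2^(2 + 1) ↦ 3^(3 + 1)|_3 = 81 ⇒ 80
(1) 80|_3 = 2·3^3 + 2·3^2 + 2·3 + 2 ↦ 2·4^4 + 2·4^2 + 2·4 + 2|_4 = 554 ⇒ 553
(2) 553|_4 = 2·4^4 + 2·4^2 + 2·4 + 1 ↦ 2·5^5 + 2·5^2 + 2·5 + 1|_5 = 6311 ⇒ 6310
(3) 6310|_5 = 2·5^5 + 2·5^2 + 2·5 ↦ 2·6^6 + 2·6^2 + 2·6|_6 = 93396 ⇒ 93395
(4) 93395|_6 = 2·6^6 + 2·6^2 + 6 + 5 ↦ 2·7^7 + 2·7^2 + 7 + 5|_7 = 1647196 ⇒ 1647195
(5) 1647195|_7 = 2·7^7 + 2·7^2 + 7 + 4 ↦ 2·8^8 + 2·8^2 + 8 + 4|_8 = 33554572 ⇒ 33554571
(6) 33554571|_8 = 2·8^8 + 2·8^2 + 8 + 3 ↦ 2·9^9 + 2·9^2 + 9 + 3|_9 = 774841152 ⇒ 774841151
(7) 774841151|_9 = 2·9^9 + 2·9^2 + 9 + 2 ↦ 2·10^10 + 2·10^2 + 10 + 2|_10 = 20000000212 ⇒ 20000000211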